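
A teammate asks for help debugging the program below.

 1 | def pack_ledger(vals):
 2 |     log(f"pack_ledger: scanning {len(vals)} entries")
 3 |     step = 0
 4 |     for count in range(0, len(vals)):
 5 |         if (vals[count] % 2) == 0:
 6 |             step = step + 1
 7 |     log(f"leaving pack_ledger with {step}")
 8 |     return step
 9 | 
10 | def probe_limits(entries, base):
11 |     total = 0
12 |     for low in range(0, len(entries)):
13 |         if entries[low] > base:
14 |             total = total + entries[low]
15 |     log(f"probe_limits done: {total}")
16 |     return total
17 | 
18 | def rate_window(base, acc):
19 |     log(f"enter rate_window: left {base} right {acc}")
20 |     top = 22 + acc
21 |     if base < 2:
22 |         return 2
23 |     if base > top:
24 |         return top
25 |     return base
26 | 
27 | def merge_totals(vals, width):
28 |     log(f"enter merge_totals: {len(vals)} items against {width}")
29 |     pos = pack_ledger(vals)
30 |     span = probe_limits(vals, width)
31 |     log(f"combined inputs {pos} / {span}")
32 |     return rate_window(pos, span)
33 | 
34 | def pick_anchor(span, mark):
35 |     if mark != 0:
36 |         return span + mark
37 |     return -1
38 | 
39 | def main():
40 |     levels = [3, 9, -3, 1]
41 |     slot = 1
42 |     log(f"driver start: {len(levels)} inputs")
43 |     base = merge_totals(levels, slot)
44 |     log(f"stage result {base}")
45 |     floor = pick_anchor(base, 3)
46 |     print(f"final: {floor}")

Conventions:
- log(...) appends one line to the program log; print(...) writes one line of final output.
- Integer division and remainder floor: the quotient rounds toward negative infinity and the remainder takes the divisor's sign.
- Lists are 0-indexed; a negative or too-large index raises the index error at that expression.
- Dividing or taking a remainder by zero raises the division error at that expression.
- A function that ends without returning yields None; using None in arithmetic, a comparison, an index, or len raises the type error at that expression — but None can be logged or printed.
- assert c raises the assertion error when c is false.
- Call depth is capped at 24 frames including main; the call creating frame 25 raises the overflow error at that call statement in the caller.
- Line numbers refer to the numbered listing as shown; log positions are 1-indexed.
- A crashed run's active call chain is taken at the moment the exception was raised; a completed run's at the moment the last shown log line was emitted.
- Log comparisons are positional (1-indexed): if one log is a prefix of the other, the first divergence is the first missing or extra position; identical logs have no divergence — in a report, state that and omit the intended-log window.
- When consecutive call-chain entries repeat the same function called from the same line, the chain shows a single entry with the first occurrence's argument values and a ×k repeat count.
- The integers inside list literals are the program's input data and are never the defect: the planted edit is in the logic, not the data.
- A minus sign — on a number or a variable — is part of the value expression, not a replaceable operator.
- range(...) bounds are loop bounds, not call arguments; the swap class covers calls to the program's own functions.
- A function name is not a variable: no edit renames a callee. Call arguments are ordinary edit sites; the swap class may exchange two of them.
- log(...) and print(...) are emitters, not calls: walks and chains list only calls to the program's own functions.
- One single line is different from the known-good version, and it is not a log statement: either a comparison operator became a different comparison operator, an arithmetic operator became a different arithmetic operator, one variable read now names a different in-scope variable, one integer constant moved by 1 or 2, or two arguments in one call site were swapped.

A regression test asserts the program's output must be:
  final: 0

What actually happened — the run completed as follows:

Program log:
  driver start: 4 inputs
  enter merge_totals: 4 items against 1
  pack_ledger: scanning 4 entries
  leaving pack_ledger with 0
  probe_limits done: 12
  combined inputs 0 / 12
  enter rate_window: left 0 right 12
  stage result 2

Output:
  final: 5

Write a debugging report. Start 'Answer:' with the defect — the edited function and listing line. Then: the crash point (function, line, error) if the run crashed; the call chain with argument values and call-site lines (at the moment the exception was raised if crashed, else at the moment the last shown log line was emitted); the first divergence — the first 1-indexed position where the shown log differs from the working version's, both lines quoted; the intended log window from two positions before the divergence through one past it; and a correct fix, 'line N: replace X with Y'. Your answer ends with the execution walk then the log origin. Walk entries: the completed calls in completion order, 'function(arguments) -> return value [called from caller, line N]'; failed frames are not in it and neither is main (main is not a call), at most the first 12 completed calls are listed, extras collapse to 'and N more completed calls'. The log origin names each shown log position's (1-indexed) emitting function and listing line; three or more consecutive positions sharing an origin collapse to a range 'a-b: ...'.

Answer: the defect is in pick_anchor at line 36.
Core observation: Nothing in the log betrays the bug — only the output does.
Call chain: main.
First divergence: none — the logs agree in full.
Execution walk:
  pack_ledger([3, 9, -3, 1]) -> 0  [called from merge_totals, line 29]
  probe_limits([3, 9, -3, 1], 1) -> 12  [called from merge_totals, line 30]
  rate_window(0, 12) -> 2  [called from merge_totals, line 32]
  merge_totals([3, 9, -3, 1], 1) -> 2  [called from main, line 43]
  pick_anchor(2, 3) -> 5  [called from main, line 45]
Origin of each log line:
  1: logged in main at line 42
  2: logged in merge_totals at line 28
  3: logged in pack_ledger at line 2
  4: logged in pack_ledger at line 7
  5: logged in probe_limits at line 15
  6: logged in merge_totals at line 31
  7: logged in rate_window at line 19
  8: logged in main at line 44
A correct fix: line 36: replace `+` with `//`.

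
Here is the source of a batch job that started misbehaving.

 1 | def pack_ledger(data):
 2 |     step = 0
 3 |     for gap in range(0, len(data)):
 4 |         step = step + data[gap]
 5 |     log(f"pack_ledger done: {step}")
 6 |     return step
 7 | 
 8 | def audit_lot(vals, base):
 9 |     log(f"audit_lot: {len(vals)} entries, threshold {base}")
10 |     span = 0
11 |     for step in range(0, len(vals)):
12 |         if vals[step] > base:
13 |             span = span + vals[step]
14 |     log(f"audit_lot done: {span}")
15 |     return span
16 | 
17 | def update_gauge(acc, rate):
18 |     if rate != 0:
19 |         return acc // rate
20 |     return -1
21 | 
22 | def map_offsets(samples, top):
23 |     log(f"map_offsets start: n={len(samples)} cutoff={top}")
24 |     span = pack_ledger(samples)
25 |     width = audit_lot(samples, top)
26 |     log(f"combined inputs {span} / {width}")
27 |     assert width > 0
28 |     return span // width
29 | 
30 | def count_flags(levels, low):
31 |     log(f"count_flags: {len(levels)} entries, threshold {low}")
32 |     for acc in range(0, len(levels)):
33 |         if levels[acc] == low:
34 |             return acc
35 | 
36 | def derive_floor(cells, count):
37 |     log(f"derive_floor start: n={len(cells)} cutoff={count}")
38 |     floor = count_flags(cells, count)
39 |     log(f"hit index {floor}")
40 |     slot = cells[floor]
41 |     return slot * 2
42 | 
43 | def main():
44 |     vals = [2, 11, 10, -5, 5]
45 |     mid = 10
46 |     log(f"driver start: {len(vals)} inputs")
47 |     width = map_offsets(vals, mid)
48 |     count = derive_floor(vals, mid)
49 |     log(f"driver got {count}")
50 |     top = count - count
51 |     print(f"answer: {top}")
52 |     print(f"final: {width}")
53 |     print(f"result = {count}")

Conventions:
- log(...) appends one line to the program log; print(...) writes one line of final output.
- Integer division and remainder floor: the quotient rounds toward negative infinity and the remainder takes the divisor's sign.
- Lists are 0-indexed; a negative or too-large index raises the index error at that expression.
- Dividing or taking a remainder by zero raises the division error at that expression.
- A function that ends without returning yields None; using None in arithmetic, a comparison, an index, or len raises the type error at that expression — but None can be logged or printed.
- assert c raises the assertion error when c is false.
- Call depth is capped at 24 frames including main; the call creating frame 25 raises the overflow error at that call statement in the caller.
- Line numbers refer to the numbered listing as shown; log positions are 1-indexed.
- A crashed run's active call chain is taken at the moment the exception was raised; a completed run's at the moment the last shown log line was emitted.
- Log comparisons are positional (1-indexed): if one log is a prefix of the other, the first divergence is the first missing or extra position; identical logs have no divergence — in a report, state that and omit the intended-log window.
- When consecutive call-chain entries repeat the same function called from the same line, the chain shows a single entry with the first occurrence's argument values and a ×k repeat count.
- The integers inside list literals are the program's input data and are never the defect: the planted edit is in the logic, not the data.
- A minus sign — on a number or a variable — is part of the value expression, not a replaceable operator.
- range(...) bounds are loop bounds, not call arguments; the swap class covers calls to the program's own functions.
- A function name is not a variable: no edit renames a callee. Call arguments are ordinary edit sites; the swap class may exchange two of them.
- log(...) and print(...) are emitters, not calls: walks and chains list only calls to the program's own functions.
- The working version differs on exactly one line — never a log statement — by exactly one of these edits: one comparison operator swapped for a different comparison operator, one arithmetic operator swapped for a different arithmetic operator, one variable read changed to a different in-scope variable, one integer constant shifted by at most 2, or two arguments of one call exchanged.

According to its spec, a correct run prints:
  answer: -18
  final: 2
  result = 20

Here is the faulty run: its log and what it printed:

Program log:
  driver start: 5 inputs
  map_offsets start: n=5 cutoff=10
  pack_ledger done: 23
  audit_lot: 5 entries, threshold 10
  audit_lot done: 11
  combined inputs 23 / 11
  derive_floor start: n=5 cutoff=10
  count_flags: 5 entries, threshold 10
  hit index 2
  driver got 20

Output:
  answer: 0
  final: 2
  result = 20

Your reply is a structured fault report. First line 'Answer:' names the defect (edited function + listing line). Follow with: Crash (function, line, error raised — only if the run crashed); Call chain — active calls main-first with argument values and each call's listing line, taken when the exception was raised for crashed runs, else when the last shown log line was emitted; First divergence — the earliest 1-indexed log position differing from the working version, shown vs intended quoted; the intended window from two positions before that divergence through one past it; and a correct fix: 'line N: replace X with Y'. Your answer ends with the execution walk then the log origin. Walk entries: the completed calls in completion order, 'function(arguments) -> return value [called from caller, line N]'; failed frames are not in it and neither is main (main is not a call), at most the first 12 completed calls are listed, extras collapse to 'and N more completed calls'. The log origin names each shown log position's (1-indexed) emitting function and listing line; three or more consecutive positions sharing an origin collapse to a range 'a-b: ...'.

Answer: the defect is in main at line 50.
Core observation: Every logged value matches the working version; the printed result is what differs.
Call chain: main.
First divergence: none — the logs agree in full.
Execution walk:
  pack_ledger([2, 11, 10, -5, 5]) -> 23  [called from map_offsets, line 24]
  audit_lot([2, 11, 10, -5, 5], 10) -> 11  [called from map_offsets, line 25]
  map_offsets([2, 11, 10, -5, 5], 10) -> 2  [called from main, line 47]
  count_flags([2, 11, 10, -5, 5], 10) -> 2  [called from derive_floor, line 38]
  derive_floor([2, 11, 10, -5, 5], 10) -> 20  [called from main, line 48]
Log line origins:
  1: logged in main at line 46
  2: logged in map_offsets at line 23
  3: logged in pack_ledger at line 5
  4: logged in audit_lot at line 9
  5: logged in audit_lot at line 14
  6: logged in map_offsets at line 26
  7: logged in derive_floor at line 37
  8: logged in count_flags at line 31
  9: logged in derive_floor at line 39
  10: logged in main at line 49
A correct fix: line 50: replace `count - count` with `width - count`.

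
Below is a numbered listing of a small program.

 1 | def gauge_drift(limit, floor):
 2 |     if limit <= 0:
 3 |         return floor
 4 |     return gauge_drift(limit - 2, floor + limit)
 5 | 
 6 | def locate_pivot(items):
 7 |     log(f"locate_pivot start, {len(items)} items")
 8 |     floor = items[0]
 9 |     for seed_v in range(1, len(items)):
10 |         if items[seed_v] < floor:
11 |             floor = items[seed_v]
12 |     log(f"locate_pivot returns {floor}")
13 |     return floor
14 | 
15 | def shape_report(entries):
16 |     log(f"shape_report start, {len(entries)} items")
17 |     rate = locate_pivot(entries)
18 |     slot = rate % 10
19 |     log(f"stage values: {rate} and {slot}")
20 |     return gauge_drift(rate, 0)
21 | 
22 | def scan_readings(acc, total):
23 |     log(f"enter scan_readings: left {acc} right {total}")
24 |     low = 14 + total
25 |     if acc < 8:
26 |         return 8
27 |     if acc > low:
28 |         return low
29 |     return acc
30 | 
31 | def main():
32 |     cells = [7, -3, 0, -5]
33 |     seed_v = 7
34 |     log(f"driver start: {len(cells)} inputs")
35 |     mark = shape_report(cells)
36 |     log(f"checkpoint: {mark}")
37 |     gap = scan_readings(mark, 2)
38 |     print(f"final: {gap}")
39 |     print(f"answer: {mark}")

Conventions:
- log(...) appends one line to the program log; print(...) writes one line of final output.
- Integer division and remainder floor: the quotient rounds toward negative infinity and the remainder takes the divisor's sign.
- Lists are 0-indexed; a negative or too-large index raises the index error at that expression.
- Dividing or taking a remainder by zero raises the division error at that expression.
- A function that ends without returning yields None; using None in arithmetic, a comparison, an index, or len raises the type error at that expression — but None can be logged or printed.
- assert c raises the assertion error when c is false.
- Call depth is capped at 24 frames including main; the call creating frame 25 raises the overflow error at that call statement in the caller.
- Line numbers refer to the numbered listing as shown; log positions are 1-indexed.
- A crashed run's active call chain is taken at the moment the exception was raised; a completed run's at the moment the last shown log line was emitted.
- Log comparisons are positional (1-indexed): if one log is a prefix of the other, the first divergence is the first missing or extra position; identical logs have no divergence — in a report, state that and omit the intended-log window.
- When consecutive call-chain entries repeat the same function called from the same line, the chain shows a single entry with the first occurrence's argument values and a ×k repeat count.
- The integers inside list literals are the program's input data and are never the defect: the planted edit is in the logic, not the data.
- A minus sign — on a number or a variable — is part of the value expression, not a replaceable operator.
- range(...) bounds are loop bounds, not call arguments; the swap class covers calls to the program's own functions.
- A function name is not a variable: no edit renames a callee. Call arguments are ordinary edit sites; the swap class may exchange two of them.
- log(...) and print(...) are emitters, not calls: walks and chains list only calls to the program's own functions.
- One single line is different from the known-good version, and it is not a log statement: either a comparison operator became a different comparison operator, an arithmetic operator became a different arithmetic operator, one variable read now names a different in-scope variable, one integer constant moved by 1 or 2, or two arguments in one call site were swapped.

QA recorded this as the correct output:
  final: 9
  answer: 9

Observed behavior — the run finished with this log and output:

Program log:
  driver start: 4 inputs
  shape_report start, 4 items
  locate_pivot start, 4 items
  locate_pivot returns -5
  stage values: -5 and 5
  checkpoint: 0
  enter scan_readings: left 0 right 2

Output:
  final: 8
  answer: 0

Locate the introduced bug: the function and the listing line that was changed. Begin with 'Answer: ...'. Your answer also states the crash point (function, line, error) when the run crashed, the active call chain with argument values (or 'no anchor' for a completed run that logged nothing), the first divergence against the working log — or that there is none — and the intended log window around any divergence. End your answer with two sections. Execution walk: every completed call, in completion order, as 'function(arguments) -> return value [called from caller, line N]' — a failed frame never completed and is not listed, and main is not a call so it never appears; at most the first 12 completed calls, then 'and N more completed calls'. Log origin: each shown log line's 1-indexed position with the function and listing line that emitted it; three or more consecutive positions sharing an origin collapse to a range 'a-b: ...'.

Answer: the defect is in shape_report at line 20.
Key fact: The earliest visible damage is log position 6 — 'checkpoint: 0' rather than the intended 'checkpoint: 9'.
Call chain: main -> scan_readings(0, 2) (called at line 37).
First divergence: position 6 — the shown line 'checkpoint: 0' should read 'checkpoint: 9'.
Intended log window:
  4: locate_pivot returns -5
  5: stage values: -5 and 5
  6: checkpoint: 9
  7: enter scan_readings: left 9 right 2
Execution walk:
  locate_pivot([7, -3, 0, -5]) -> -5  [called from shape_report, line 17]
  gauge_drift(-5, 0) -> 0  [called from shape_report, line 20]
  shape_report([7, -3, 0, -5]) -> 0  [called from main, line 35]
  scan_readings(0, 2) -> 8  [called from main, line 37]
Origin of each log line:
  1: logged in main at line 34
  2: logged in shape_report at line 16
  3: logged in locate_pivot at line 7
  4: logged in locate_pivot at line 12
  5: logged in shape_report at line 19
  6: logged in main at line 36
  7: logged in scan_readings at line 23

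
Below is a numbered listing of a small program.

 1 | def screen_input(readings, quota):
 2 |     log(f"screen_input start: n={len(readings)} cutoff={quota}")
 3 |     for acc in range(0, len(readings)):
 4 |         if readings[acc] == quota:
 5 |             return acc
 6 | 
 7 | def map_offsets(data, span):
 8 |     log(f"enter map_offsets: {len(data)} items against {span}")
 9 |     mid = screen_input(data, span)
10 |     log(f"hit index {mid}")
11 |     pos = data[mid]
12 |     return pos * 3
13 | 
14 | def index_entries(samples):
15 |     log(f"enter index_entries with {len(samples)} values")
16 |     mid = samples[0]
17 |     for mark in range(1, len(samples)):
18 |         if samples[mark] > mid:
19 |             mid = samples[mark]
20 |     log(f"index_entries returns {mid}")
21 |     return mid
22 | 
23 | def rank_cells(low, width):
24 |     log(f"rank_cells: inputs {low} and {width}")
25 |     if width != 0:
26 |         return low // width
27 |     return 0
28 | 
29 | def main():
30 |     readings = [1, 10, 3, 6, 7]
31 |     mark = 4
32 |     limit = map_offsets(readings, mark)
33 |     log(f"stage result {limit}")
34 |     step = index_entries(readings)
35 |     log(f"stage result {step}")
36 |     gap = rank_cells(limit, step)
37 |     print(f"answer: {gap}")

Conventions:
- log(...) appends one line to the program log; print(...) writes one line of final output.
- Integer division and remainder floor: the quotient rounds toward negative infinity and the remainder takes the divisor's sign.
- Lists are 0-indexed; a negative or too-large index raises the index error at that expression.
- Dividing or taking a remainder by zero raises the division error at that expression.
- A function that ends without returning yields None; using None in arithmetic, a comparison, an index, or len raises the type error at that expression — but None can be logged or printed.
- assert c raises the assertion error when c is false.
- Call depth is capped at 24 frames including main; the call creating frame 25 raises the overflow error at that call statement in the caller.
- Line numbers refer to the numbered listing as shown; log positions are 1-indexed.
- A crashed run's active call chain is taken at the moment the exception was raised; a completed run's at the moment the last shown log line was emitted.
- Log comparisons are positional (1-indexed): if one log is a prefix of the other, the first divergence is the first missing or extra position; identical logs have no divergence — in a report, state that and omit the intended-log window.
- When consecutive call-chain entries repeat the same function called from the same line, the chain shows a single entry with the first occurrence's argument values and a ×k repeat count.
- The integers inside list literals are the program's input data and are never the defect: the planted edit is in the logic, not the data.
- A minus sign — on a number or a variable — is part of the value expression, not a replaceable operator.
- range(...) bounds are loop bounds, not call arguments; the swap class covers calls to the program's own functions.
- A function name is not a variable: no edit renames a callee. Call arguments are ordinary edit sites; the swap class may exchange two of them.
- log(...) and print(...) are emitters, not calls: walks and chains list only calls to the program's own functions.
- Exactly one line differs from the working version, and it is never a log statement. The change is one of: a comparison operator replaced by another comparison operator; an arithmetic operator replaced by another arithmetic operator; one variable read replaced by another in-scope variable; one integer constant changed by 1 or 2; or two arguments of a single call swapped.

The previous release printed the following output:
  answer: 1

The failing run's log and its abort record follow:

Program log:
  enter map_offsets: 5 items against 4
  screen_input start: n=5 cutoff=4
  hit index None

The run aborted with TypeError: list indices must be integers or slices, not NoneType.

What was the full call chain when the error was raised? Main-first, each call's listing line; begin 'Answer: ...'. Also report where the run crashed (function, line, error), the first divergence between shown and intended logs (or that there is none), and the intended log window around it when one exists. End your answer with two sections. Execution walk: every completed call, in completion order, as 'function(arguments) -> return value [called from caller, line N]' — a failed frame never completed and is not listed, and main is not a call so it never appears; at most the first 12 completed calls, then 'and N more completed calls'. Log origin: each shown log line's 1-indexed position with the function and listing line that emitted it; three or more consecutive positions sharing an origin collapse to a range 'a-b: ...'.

Answer: main -> map_offsets (called at line 32).
The tell: The earliest visible damage is log position 1 — 'enter map_offsets: 5 items against 4' rather than the intended 'enter map_offsets: 5 items against 6'.
Crash: map_offsets, line 11, TypeError.
First divergence: position 1 — the shown line 'enter map_offsets: 5 items against 4' should read 'enter map_offsets: 5 items against 6'.
Intended log window:
  1: enter map_offsets: 5 items against 6
  2: screen_input start: n=5 cutoff=6
Execution walk:
  screen_input([1, 10, 3, 6, 7], 4) -> None  [called from map_offsets, line 9]
Origin of each log line:
  1: emitted by map_offsets (line 8)
  2: emitted by screen_input (line 2)
  3: emitted by map_offsets (line 10)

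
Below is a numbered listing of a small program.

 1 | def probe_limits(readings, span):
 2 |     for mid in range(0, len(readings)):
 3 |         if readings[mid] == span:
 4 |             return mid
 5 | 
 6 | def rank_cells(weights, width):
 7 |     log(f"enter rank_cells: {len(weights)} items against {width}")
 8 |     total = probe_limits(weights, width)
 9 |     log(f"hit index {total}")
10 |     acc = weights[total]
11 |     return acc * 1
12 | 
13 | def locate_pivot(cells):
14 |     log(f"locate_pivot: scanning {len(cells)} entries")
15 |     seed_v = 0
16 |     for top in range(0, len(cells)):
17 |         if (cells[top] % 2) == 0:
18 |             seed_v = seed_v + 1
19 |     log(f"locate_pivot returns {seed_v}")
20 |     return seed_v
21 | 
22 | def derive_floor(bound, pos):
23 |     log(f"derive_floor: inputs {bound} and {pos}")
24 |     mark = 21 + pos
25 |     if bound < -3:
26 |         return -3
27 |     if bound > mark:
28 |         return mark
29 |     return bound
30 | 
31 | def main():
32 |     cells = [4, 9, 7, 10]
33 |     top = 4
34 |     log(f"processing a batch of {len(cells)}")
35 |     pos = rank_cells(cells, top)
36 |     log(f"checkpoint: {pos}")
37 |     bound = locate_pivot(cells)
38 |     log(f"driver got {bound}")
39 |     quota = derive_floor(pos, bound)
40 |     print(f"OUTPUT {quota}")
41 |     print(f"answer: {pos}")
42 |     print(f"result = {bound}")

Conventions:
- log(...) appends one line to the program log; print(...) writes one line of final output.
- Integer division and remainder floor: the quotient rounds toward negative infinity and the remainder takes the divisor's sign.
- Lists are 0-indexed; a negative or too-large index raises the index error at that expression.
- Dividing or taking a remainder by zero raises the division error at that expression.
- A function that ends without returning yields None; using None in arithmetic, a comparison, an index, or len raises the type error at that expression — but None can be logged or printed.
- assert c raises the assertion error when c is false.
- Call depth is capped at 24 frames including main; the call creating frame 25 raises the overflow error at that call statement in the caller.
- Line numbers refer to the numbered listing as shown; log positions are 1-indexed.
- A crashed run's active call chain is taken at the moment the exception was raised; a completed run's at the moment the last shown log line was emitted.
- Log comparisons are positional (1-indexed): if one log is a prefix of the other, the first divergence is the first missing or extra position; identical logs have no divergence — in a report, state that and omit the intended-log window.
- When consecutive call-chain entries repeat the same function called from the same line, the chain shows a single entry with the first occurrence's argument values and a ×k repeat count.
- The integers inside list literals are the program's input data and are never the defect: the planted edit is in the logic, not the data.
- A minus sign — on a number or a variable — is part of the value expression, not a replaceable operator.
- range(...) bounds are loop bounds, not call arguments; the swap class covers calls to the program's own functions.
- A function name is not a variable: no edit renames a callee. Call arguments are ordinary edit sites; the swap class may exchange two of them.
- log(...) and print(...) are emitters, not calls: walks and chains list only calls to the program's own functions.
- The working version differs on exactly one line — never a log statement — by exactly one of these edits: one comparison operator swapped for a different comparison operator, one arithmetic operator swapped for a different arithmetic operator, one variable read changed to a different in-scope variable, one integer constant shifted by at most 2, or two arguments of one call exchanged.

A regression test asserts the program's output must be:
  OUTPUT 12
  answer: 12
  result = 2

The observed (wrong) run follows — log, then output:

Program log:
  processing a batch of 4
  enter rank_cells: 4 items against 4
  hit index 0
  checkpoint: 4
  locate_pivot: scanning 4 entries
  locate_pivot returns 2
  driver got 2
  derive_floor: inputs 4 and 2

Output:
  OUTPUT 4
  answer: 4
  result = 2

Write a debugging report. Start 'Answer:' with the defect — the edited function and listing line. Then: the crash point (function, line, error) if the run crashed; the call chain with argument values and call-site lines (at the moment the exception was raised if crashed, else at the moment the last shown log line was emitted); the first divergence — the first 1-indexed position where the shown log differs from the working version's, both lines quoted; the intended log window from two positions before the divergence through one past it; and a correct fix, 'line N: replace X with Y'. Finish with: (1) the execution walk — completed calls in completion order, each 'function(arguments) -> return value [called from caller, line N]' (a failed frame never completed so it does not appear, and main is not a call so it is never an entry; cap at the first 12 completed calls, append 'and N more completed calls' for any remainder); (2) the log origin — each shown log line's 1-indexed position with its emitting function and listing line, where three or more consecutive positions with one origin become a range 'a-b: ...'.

Answer: the defect is in rank_cells at line 11.
The tell: The earliest visible damage is log position 4 — 'checkpoint: 4' rather than the intended 'checkpoint: 12'.
Call chain: main -> derive_floor(4, 2) (called at line 39).
First divergence: position 4; shown 'checkpoint: 4' vs intended 'checkpoint: 12'.
Intended log window:
  2: enter rank_cells: 4 items against 4
  3: hit index 0
  4: checkpoint: 12
  5: locate_pivot: scanning 4 entries
Execution walk:
  probe_limits([4, 9, 7, 10], 4) -> 0  [called from rank_cells, line 8]
  rank_cells([4, 9, 7, 10], 4) -> 4  [called from main, line 35]
  locate_pivot([4, 9, 7, 10]) -> 2  [called from main, line 37]
  derive_floor(4, 2) -> 4  [called from main, line 39]
Log origins:
  1 — main, line 34
  2 — rank_cells, line 7
  3 — rank_cells, line 9
  4 — main, line 36
  5 — locate_pivot, line 14
  6 — locate_pivot, line 19
  7 — main, line 38
  8 — derive_floor, line 23
A correct fix: line 11: replace `1` with `3`.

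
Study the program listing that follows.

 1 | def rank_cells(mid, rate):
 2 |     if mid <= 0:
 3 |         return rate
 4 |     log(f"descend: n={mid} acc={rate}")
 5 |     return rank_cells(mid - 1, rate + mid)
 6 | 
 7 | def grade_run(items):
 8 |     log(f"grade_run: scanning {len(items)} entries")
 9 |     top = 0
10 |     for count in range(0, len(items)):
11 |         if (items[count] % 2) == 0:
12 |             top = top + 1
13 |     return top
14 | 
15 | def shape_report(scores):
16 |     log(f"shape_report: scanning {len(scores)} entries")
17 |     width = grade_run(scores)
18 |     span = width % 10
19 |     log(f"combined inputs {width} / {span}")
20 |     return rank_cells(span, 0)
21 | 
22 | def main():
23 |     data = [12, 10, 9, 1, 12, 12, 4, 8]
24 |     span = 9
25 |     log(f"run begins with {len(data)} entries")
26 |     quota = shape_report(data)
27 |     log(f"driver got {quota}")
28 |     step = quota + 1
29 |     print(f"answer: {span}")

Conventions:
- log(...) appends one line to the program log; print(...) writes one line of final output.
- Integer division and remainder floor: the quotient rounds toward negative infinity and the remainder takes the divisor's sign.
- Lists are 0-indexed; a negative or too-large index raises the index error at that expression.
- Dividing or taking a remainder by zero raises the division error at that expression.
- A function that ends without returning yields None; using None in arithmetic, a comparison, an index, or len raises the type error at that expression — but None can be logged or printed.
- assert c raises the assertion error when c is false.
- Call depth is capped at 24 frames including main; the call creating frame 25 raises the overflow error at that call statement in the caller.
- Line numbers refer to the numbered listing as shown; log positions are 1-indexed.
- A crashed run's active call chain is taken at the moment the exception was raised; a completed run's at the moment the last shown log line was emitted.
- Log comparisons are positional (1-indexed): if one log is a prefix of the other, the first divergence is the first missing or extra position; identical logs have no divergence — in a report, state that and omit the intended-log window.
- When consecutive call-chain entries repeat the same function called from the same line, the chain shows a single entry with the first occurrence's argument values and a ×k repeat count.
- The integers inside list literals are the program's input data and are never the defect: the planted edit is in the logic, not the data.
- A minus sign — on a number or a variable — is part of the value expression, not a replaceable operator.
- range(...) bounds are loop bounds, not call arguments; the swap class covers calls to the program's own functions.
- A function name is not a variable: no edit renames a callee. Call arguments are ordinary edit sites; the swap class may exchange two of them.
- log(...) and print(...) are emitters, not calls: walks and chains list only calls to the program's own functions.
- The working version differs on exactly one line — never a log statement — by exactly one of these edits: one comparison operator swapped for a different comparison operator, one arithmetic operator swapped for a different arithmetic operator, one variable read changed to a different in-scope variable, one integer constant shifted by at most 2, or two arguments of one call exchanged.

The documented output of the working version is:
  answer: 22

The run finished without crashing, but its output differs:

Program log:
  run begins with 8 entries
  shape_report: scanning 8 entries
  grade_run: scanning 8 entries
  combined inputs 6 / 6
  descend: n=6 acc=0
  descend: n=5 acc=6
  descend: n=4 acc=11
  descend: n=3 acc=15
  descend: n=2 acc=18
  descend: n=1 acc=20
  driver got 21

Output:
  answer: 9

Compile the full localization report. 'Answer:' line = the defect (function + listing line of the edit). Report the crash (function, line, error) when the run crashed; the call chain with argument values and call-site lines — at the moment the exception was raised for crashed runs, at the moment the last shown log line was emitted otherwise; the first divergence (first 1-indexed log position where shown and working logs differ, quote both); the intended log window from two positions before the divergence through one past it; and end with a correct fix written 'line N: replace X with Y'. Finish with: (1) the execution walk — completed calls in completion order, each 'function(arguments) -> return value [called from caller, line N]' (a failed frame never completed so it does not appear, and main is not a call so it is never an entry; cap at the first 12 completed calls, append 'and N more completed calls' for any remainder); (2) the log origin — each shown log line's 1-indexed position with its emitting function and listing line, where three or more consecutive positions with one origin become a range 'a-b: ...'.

Answer: the defect is in main at line 29.
Key fact: Every logged value matches the working version; the printed result is what differs.
Call chain: main.
First divergence: none — the logs agree in full.
Execution walk:
  grade_run([12, 10, 9, 1, 12, 12, 4, 8]) -> 6  [called from shape_report, line 17]
  rank_cells(0, 21) -> 21  [called from rank_cells, line 5]
  rank_cells(1, 20) -> 21  [called from rank_cells, line 5]
  rank_cells(2, 18) -> 21  [called from rank_cells, line 5]
  rank_cells(3, 15) -> 21  [called from rank_cells, line 5]
  rank_cells(4, 11) -> 21  [called from rank_cells, line 5]
  rank_cells(5, 6) -> 21  [called from rank_cells, line 5]
  rank_cells(6, 0) -> 21  [called from shape_report, line 20]
  shape_report([12, 10, 9, 1, 12, 12, 4, 8]) -> 21  [called from main, line 26]
Origin of each log line:
  1: logged in main at line 25
  2: logged in shape_report at line 16
  3: logged in grade_run at line 8
  4: logged in shape_report at line 19
  5-10: logged in rank_cells at line 4
  11: logged in main at line 27
A correct fix: line 29: replace `span` with `step`.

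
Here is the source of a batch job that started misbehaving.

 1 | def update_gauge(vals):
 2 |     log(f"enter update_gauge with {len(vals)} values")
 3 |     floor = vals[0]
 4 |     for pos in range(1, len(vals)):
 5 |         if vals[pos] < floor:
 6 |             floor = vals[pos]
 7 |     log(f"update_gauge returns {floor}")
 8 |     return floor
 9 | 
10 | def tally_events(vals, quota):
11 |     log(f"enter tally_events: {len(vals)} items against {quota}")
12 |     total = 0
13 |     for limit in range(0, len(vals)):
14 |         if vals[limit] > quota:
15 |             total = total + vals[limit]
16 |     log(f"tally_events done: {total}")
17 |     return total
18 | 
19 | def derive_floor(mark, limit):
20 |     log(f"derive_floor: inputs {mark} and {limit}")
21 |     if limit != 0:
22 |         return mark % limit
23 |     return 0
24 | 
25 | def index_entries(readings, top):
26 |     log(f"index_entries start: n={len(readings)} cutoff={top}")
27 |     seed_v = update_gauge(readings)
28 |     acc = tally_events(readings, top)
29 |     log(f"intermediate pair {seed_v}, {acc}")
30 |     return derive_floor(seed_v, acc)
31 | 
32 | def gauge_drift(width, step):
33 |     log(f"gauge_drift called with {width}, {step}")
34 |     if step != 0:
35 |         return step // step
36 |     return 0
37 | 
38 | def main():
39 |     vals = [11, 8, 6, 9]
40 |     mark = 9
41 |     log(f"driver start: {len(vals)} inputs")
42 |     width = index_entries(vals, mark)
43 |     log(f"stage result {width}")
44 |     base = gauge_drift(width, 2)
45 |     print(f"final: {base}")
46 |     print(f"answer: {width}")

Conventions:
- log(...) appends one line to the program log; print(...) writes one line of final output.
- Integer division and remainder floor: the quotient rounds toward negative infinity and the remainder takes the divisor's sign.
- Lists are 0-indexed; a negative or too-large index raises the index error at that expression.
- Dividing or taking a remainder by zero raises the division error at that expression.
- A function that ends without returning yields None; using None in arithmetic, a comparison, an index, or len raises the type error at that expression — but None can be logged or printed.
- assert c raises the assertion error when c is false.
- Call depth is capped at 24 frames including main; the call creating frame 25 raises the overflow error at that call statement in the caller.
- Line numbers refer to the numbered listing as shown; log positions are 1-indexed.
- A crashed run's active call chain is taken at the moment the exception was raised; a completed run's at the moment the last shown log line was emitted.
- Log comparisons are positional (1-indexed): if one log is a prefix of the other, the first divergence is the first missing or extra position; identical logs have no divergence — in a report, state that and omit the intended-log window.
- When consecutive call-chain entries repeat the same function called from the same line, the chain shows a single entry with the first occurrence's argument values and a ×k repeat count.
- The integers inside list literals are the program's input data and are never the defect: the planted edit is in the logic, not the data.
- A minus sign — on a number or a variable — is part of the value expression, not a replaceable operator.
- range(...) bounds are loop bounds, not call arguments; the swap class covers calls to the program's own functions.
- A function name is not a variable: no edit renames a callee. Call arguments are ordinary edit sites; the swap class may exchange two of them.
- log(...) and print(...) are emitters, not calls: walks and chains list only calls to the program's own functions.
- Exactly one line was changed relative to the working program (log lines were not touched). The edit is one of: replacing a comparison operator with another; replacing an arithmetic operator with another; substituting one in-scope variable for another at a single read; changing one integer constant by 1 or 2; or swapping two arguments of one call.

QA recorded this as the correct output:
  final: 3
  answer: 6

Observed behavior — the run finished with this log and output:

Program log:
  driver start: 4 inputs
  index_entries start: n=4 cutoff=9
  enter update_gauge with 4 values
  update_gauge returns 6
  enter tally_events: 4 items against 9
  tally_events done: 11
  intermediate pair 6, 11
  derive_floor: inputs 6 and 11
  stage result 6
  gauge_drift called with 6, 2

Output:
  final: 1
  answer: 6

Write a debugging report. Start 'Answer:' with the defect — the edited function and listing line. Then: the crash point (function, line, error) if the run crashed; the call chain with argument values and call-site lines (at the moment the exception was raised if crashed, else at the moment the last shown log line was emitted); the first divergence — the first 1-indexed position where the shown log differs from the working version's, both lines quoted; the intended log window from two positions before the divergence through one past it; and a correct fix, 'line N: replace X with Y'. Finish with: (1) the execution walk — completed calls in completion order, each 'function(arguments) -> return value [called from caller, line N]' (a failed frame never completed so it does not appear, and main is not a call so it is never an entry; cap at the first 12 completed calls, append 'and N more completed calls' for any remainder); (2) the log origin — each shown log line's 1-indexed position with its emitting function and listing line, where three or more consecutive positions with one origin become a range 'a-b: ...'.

Answer: the defect is in gauge_drift at line 35.
The tell: Log streams are identical — the defect surfaces only in the printed output.
Call chain: main -> gauge_drift(6, 2) (called at line 44).
First divergence: none (the log streams are identical).
Execution walk:
  update_gauge([11, 8, 6, 9]) -> 6  [called from index_entries, line 27]
  tally_events([11, 8, 6, 9], 9) -> 11  [called from index_entries, line 28]
  derive_floor(6, 11) -> 6  [called from index_entries, line 30]
  index_entries([11, 8, 6, 9], 9) -> 6  [called from main, line 42]
  gauge_drift(6, 2) -> 1  [called from main, line 44]
Log origin:
  1: emitted by main (line 41)
  2: emitted by index_entries (line 26)
  3: emitted by update_gauge (line 2)
  4: emitted by update_gauge (line 7)
  5: emitted by tally_events (line 11)
  6: emitted by tally_events (line 16)
  7: emitted by index_entries (line 29)
  8: emitted by derive_floor (line 20)
  9: emitted by main (line 43)
  10: emitted by gauge_drift (line 33)
A correct fix: line 35: replace `step // step` with `width // step`.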